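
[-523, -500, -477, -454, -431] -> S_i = -523 + 23*i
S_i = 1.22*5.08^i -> [1.22, 6.2, 31.48, 159.94, 812.48]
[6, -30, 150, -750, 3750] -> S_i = 6*-5^i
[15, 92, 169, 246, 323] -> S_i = 15 + 77*i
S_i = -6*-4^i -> [-6, 24, -96, 384, -1536]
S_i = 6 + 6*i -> [6, 12, 18, 24, 30]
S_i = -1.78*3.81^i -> [-1.78, -6.78, -25.84, -98.45, -375.08]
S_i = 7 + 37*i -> [7, 44, 81, 118, 155]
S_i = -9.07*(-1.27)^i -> [-9.07, 11.52, -14.63, 18.58, -23.6]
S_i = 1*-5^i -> [1, -5, 25, -125, 625]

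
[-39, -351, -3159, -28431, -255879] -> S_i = -39*9^i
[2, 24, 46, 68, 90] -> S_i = 2 + 22*i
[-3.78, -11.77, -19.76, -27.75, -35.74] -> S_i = -3.78 + -7.99*i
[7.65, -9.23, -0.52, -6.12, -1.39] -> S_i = Random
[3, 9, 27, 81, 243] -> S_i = 3*3^i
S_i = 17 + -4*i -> [17, 13, 9, 5, 1]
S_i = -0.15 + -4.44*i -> [-0.15, -4.59, -9.03, -13.47, -17.91]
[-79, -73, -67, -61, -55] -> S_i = -79 + 6*i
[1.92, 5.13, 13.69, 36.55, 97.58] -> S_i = 1.92*2.67^i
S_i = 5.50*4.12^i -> [5.5, 22.66, 93.36, 384.64, 1584.72]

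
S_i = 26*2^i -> [26, 52, 104, 208, 416]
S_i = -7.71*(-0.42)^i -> [-7.71, 3.24, -1.36, 0.57, -0.24]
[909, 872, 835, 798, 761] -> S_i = 909 + -37*i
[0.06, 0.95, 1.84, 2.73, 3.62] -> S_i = 0.06 + 0.89*i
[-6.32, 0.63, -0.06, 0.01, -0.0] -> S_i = -6.32*(-0.10)^i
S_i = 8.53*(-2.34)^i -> [8.53, -19.96, 46.71, -109.29, 255.75]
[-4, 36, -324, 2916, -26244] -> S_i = -4*-9^i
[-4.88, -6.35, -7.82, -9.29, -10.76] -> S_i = -4.88 + -1.47*i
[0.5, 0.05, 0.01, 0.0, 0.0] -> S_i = 0.50*0.10^i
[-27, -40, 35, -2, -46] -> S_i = Random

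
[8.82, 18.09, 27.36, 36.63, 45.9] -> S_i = 8.82 + 9.27*i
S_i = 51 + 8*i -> [51, 59, 67, 75, 83]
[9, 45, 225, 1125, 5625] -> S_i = 9*5^i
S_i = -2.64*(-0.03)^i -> [-2.64, 0.08, -0.0, 0.0, -0.0]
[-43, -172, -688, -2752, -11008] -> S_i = -43*4^i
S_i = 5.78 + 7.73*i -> [5.78, 13.51, 21.24, 28.97, 36.7]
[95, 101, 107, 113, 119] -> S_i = 95 + 6*i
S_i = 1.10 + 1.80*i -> [1.1, 2.9, 4.7, 6.5, 8.3]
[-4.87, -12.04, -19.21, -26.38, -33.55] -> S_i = -4.87 + -7.17*i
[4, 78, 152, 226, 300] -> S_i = 4 + 74*i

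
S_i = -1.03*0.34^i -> [-1.03, -0.35, -0.12, -0.04, -0.01]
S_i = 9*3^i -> [9, 27, 81, 243, 729]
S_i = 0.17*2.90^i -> [0.17, 0.49, 1.43, 4.15, 12.02]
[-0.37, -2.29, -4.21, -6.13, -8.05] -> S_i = -0.37 + -1.92*i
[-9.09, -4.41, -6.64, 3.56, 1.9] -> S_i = Random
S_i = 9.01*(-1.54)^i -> [9.01, -13.88, 21.37, -32.91, 50.68]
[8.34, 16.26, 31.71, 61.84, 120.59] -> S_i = 8.34*1.95^i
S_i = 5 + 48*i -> [5, 53, 101, 149, 197]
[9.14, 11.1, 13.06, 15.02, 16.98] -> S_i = 9.14 + 1.96*i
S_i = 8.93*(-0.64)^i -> [8.93, -5.72, 3.66, -2.34, 1.5]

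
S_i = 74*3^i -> [74, 222, 666, 1998, 5994]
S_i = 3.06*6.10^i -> [3.06, 18.67, 113.86, 694.56, 4236.83]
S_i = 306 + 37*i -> [306, 343, 380, 417, 454]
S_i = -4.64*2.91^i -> [-4.64, -13.5, -39.29, -114.34, -332.73]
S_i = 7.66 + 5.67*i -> [7.66, 13.33, 19.0, 24.67, 30.34]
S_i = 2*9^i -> [2, 18, 162, 1458, 13122]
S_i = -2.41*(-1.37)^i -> [-2.41, 3.3, -4.52, 6.2, -8.49]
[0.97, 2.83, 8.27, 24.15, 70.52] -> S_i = 0.97*2.92^i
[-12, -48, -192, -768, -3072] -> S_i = -12*4^i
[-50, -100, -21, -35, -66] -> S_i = Random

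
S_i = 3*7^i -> [3, 21, 147, 1029, 7203]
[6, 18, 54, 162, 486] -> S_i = 6*3^i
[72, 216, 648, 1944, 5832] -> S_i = 72*3^i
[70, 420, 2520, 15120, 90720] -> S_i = 70*6^i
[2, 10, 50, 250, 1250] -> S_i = 2*5^i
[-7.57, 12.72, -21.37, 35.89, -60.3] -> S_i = -7.57*(-1.68)^i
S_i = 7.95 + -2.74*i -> [7.95, 5.21, 2.47, -0.27, -3.01]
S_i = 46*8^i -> [46, 368, 2944, 23552, 188416]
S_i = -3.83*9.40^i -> [-3.83, -36.0, -338.42, -3181.14, -29902.69]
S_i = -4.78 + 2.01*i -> [-4.78, -2.77, -0.76, 1.25, 3.26]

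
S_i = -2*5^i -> [-2, -10, -50, -250, -1250]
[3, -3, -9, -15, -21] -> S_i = 3 + -6*i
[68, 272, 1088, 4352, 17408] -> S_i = 68*4^i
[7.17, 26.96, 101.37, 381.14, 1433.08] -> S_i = 7.17*3.76^i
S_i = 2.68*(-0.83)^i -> [2.68, -2.22, 1.85, -1.53, 1.27]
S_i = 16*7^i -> [16, 112, 784, 5488, 38416]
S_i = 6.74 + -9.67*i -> [6.74, -2.93, -12.6, -22.27, -31.94]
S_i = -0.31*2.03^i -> [-0.31, -0.63, -1.28, -2.59, -5.26]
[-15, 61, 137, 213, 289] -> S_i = -15 + 76*i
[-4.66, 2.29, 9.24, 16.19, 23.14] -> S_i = -4.66 + 6.95*i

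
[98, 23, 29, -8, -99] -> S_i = Random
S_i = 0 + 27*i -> [0, 27, 54, 81, 108]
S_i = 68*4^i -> [68, 272, 1088, 4352, 17408]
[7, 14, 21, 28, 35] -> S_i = 7 + 7*i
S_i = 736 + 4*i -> [736, 740, 744, 748, 752]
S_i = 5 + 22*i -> [5, 27, 49, 71, 93]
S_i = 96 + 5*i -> [96, 101, 106, 111, 116]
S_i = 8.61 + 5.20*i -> [8.61, 13.81, 19.01, 24.21, 29.41]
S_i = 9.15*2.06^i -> [9.15, 18.85, 38.83, 79.99, 164.77]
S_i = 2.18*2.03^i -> [2.18, 4.43, 8.98, 18.24, 37.02]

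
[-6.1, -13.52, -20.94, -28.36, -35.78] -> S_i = -6.10 + -7.42*i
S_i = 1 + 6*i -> [1, 7, 13, 19, 25]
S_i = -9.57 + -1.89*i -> [-9.57, -11.46, -13.35, -15.24, -17.13]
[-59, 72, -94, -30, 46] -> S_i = Random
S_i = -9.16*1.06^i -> [-9.16, -9.71, -10.29, -10.91, -11.56]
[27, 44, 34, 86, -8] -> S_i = Random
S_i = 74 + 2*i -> [74, 76, 78, 80, 82]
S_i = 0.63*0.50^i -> [0.63, 0.32, 0.16, 0.08, 0.04]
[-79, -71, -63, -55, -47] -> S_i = -79 + 8*i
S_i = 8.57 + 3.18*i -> [8.57, 11.75, 14.93, 18.11, 21.29]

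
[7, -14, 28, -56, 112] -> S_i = 7*-2^i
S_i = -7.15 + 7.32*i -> [-7.15, 0.17, 7.49, 14.81, 22.13]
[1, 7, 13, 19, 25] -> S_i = 1 + 6*i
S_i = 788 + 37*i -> [788, 825, 862, 899, 936]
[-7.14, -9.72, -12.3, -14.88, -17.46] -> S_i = -7.14 + -2.58*i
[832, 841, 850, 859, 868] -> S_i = 832 + 9*i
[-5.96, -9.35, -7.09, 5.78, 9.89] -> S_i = Random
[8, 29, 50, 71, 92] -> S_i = 8 + 21*i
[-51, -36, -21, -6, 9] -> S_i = -51 + 15*i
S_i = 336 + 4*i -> [336, 340, 344, 348, 352]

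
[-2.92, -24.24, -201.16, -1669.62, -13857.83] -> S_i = -2.92*8.30^i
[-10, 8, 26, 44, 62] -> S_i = -10 + 18*i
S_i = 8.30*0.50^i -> [8.3, 4.15, 2.08, 1.04, 0.52]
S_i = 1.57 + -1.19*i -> [1.57, 0.38, -0.81, -2.0, -3.19]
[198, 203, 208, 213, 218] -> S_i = 198 + 5*i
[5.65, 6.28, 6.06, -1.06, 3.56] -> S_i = Random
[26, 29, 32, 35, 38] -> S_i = 26 + 3*i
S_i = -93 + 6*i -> [-93, -87, -81, -75, -69]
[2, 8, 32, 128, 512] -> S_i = 2*4^i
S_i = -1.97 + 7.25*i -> [-1.97, 5.28, 12.53, 19.78, 27.03]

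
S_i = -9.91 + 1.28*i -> [-9.91, -8.63, -7.35, -6.07, -4.79]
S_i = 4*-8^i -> [4, -32, 256, -2048, 16384]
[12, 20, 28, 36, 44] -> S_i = 12 + 8*i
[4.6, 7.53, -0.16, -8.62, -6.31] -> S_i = Random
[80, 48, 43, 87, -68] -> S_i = Random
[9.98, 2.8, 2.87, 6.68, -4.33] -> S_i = Random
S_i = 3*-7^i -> [3, -21, 147, -1029, 7203]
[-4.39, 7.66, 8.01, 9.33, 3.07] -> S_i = Random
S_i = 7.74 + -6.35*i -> [7.74, 1.39, -4.96, -11.31, -17.66]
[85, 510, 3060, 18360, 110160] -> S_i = 85*6^i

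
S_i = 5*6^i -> [5, 30, 180, 1080, 6480]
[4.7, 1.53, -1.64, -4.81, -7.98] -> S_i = 4.70 + -3.17*i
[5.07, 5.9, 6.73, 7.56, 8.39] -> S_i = 5.07 + 0.83*i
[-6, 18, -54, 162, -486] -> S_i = -6*-3^i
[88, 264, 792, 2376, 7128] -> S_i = 88*3^i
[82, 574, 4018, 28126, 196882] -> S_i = 82*7^i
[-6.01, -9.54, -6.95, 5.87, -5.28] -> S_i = Random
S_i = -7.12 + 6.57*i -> [-7.12, -0.55, 6.02, 12.59, 19.16]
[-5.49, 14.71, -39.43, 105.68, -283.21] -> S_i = -5.49*(-2.68)^i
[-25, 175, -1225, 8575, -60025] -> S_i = -25*-7^i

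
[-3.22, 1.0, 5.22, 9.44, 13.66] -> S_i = -3.22 + 4.22*i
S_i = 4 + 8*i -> [4, 12, 20, 28, 36]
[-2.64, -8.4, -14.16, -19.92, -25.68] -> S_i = -2.64 + -5.76*i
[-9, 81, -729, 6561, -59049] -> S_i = -9*-9^i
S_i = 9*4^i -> [9, 36, 144, 576, 2304]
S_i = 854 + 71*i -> [854, 925, 996, 1067, 1138]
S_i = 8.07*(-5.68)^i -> [8.07, -45.84, 260.36, -1478.83, 8399.76]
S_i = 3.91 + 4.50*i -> [3.91, 8.41, 12.91, 17.41, 21.91]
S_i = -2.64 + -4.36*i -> [-2.64, -7.0, -11.36, -15.72, -20.08]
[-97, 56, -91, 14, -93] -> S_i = Random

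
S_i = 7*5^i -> [7, 35, 175, 875, 4375]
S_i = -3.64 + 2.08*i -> [-3.64, -1.56, 0.52, 2.6, 4.68]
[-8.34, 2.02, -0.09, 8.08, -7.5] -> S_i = Random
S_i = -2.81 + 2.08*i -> [-2.81, -0.73, 1.35, 3.43, 5.51]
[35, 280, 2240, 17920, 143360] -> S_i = 35*8^i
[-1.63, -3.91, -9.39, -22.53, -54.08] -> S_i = -1.63*2.40^i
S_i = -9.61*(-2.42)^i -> [-9.61, 23.26, -56.28, 136.2, -329.6]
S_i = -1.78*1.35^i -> [-1.78, -2.4, -3.24, -4.38, -5.91]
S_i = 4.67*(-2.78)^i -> [4.67, -12.98, 36.09, -100.33, 278.93]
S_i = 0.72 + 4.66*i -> [0.72, 5.38, 10.04, 14.7, 19.36]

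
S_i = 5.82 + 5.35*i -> [5.82, 11.17, 16.52, 21.87, 27.22]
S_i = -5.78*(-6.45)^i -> [-5.78, 37.28, -240.46, 1550.98, -10003.84]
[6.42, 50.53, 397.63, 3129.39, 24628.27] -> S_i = 6.42*7.87^i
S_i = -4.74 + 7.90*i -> [-4.74, 3.16, 11.06, 18.96, 26.86]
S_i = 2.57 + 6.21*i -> [2.57, 8.78, 14.99, 21.2, 27.41]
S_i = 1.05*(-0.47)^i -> [1.05, -0.49, 0.23, -0.11, 0.05]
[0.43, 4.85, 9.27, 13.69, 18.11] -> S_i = 0.43 + 4.42*i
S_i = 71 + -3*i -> [71, 68, 65, 62, 59]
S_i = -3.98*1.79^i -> [-3.98, -7.12, -12.75, -22.83, -40.86]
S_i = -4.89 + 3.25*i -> [-4.89, -1.64, 1.61, 4.86, 8.11]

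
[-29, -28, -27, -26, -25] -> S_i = -29 + 1*i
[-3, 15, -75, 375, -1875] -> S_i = -3*-5^i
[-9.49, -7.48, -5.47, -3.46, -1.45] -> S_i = -9.49 + 2.01*i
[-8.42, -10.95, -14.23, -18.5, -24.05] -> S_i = -8.42*1.30^i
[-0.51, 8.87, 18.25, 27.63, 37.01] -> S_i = -0.51 + 9.38*i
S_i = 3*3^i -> [3, 9, 27, 81, 243]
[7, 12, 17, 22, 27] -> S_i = 7 + 5*i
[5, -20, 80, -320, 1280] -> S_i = 5*-4^i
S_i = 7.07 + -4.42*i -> [7.07, 2.65, -1.77, -6.19, -10.61]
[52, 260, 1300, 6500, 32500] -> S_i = 52*5^i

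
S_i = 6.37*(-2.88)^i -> [6.37, -18.35, 52.84, -152.17, 438.24]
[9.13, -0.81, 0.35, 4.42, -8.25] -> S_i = Random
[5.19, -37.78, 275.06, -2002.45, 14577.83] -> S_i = 5.19*(-7.28)^i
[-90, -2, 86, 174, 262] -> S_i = -90 + 88*i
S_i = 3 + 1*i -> [3, 4, 5, 6, 7]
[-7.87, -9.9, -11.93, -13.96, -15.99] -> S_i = -7.87 + -2.03*i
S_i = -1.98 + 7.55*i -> [-1.98, 5.57, 13.12, 20.67, 28.22]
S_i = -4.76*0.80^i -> [-4.76, -3.81, -3.05, -2.44, -1.95]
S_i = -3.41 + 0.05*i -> [-3.41, -3.36, -3.31, -3.26, -3.21]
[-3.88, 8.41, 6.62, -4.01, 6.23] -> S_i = Random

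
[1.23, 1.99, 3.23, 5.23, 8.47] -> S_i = 1.23*1.62^i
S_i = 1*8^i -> [1, 8, 64, 512, 4096]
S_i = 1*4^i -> [1, 4, 16, 64, 256]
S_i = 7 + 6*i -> [7, 13, 19, 25, 31]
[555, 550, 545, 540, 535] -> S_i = 555 + -5*i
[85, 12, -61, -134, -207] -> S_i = 85 + -73*i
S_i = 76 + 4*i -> [76, 80, 84, 88, 92]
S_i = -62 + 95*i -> [-62, 33, 128, 223, 318]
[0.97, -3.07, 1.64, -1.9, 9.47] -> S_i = Random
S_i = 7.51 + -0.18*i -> [7.51, 7.33, 7.15, 6.97, 6.79]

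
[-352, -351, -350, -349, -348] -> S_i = -352 + 1*i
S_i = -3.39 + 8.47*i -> [-3.39, 5.08, 13.55, 22.02, 30.49]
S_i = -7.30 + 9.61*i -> [-7.3, 2.31, 11.92, 21.53, 31.14]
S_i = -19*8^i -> [-19, -152, -1216, -9728, -77824]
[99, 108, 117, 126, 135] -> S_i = 99 + 9*i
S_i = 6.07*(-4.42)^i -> [6.07, -26.83, 118.59, -524.15, 2316.74]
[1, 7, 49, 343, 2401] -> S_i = 1*7^i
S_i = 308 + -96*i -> [308, 212, 116, 20, -76]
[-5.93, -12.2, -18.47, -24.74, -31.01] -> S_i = -5.93 + -6.27*i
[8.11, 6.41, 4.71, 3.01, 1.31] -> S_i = 8.11 + -1.70*i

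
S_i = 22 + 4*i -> [22, 26, 30, 34, 38]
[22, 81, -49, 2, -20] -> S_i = Random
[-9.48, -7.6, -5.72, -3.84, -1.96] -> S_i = -9.48 + 1.88*i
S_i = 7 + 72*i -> [7, 79, 151, 223, 295]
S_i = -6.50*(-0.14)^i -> [-6.5, 0.91, -0.13, 0.02, -0.0]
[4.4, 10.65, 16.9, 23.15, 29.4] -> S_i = 4.40 + 6.25*i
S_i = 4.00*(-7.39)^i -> [4.0, -29.56, 218.45, -1614.33, 11929.93]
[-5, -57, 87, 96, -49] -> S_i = Random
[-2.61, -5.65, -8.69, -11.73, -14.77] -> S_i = -2.61 + -3.04*i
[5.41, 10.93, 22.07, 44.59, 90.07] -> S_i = 5.41*2.02^i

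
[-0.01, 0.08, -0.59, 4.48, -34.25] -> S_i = -0.01*(-7.65)^i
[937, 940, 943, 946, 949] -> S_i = 937 + 3*i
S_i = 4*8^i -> [4, 32, 256, 2048, 16384]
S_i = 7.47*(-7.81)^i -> [7.47, -58.34, 455.64, -3558.56, 27792.32]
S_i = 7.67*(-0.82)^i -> [7.67, -6.29, 5.16, -4.23, 3.47]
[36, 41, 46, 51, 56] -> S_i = 36 + 5*i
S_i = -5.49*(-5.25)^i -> [-5.49, 28.82, -151.32, 794.42, -4170.71]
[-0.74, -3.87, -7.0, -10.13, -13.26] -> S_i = -0.74 + -3.13*i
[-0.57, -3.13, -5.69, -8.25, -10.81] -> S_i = -0.57 + -2.56*i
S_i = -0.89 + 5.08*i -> [-0.89, 4.19, 9.27, 14.35, 19.43]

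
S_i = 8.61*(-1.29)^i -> [8.61, -11.11, 14.33, -18.48, 23.84]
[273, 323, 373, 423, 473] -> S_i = 273 + 50*i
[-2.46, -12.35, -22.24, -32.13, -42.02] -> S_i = -2.46 + -9.89*i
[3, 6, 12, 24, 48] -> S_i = 3*2^i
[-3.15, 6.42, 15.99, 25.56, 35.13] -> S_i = -3.15 + 9.57*i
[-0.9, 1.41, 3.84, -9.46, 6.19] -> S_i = Random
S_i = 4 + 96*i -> [4, 100, 196, 292, 388]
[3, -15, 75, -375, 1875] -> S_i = 3*-5^i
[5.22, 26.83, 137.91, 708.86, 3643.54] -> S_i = 5.22*5.14^i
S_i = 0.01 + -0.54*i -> [0.01, -0.53, -1.07, -1.61, -2.15]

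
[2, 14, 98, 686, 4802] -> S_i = 2*7^i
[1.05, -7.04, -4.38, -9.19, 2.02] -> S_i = Random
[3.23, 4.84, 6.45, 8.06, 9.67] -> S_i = 3.23 + 1.61*i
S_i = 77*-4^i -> [77, -308, 1232, -4928, 19712]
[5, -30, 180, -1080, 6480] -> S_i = 5*-6^i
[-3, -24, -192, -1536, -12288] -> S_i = -3*8^i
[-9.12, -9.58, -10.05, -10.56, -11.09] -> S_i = -9.12*1.05^i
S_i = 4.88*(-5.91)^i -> [4.88, -28.84, 170.45, -1007.35, 5953.46]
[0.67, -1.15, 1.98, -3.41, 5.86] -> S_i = 0.67*(-1.72)^i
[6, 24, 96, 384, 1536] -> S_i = 6*4^i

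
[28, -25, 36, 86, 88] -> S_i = Random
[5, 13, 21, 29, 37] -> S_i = 5 + 8*i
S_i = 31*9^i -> [31, 279, 2511, 22599, 203391]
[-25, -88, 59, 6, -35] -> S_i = Random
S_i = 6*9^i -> [6, 54, 486, 4374, 39366]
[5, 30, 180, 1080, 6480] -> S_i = 5*6^i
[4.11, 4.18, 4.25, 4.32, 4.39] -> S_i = 4.11 + 0.07*i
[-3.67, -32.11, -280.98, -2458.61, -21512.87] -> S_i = -3.67*8.75^i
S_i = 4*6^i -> [4, 24, 144, 864, 5184]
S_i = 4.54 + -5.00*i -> [4.54, -0.46, -5.46, -10.46, -15.46]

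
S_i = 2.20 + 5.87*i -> [2.2, 8.07, 13.94, 19.81, 25.68]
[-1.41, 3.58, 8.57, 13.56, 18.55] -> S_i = -1.41 + 4.99*i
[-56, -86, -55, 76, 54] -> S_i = Random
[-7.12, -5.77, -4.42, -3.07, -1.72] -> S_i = -7.12 + 1.35*i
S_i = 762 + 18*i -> [762, 780, 798, 816, 834]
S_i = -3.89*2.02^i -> [-3.89, -7.86, -15.87, -32.06, -64.77]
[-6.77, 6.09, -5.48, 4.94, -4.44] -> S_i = -6.77*(-0.90)^i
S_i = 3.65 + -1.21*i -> [3.65, 2.44, 1.23, 0.02, -1.19]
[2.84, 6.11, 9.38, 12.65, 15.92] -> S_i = 2.84 + 3.27*i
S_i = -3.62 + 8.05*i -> [-3.62, 4.43, 12.48, 20.53, 28.58]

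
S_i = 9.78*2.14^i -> [9.78, 20.93, 44.79, 95.85, 205.11]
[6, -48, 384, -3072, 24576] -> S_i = 6*-8^i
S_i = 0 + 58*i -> [0, 58, 116, 174, 232]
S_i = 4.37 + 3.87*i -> [4.37, 8.24, 12.11, 15.98, 19.85]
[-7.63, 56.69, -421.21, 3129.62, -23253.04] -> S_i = -7.63*(-7.43)^i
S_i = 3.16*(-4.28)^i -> [3.16, -13.52, 57.89, -247.75, 1060.38]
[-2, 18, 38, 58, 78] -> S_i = -2 + 20*i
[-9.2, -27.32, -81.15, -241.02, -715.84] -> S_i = -9.20*2.97^i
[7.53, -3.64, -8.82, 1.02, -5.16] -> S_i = Random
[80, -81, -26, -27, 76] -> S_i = Random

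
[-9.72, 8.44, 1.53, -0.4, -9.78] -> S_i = Random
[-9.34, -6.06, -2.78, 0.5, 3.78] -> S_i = -9.34 + 3.28*i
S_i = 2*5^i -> [2, 10, 50, 250, 1250]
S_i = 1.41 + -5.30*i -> [1.41, -3.89, -9.19, -14.49, -19.79]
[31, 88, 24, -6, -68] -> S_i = Random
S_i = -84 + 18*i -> [-84, -66, -48, -30, -12]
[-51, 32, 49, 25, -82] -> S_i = Random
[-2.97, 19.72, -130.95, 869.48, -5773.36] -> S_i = -2.97*(-6.64)^i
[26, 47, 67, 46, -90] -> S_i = Random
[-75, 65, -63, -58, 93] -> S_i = Random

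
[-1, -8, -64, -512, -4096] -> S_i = -1*8^i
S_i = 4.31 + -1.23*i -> [4.31, 3.08, 1.85, 0.62, -0.61]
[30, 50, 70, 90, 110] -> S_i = 30 + 20*i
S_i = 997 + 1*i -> [997, 998, 999, 1000, 1001]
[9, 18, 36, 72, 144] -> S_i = 9*2^i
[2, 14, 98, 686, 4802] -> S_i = 2*7^i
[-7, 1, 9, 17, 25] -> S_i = -7 + 8*i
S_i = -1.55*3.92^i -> [-1.55, -6.08, -23.82, -93.37, -366.0]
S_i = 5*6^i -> [5, 30, 180, 1080, 6480]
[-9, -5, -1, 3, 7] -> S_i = -9 + 4*i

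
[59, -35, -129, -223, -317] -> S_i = 59 + -94*i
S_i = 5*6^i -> [5, 30, 180, 1080, 6480]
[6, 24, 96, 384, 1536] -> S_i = 6*4^i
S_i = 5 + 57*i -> [5, 62, 119, 176, 233]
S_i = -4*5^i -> [-4, -20, -100, -500, -2500]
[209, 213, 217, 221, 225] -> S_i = 209 + 4*i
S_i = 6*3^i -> [6, 18, 54, 162, 486]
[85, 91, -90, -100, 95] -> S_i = Random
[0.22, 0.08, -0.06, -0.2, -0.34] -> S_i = 0.22 + -0.14*i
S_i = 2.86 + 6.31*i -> [2.86, 9.17, 15.48, 21.79, 28.1]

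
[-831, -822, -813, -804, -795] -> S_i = -831 + 9*i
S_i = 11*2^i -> [11, 22, 44, 88, 176]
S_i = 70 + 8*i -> [70, 78, 86, 94, 102]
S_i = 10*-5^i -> [10, -50, 250, -1250, 6250]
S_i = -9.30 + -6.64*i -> [-9.3, -15.94, -22.58, -29.22, -35.86]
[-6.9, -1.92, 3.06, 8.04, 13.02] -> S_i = -6.90 + 4.98*i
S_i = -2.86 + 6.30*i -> [-2.86, 3.44, 9.74, 16.04, 22.34]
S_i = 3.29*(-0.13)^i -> [3.29, -0.43, 0.06, -0.01, 0.0]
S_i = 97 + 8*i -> [97, 105, 113, 121, 129]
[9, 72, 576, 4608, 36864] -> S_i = 9*8^i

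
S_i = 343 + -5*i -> [343, 338, 333, 328, 323]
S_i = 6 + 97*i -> [6, 103, 200, 297, 394]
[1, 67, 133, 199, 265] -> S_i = 1 + 66*i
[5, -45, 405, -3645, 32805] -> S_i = 5*-9^i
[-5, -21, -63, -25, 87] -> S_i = Random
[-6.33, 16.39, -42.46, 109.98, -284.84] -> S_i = -6.33*(-2.59)^i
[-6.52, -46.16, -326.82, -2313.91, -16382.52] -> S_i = -6.52*7.08^i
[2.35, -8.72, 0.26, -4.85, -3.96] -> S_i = Random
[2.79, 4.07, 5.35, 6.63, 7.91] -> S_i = 2.79 + 1.28*i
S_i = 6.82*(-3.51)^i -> [6.82, -23.94, 84.02, -294.92, 1035.17]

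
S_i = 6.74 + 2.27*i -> [6.74, 9.01, 11.28, 13.55, 15.82]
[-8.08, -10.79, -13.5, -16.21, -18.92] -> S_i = -8.08 + -2.71*i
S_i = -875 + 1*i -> [-875, -874, -873, -872, -871]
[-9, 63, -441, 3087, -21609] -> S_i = -9*-7^i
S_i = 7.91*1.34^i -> [7.91, 10.6, 14.2, 19.03, 25.5]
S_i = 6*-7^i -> [6, -42, 294, -2058, 14406]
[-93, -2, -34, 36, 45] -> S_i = Random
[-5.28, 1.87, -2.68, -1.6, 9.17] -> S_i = Random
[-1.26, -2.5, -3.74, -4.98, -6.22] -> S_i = -1.26 + -1.24*i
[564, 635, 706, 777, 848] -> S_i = 564 + 71*i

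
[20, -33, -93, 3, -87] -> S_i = Random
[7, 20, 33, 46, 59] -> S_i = 7 + 13*i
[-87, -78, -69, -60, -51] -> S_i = -87 + 9*i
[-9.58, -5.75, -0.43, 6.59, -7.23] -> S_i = Random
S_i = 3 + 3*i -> [3, 6, 9, 12, 15]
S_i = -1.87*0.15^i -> [-1.87, -0.28, -0.04, -0.01, -0.0]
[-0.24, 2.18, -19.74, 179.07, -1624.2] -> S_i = -0.24*(-9.07)^i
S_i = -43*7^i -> [-43, -301, -2107, -14749, -103243]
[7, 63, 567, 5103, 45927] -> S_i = 7*9^i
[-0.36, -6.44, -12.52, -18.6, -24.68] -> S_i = -0.36 + -6.08*i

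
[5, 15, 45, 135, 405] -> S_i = 5*3^i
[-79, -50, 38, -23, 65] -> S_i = Random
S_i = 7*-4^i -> [7, -28, 112, -448, 1792]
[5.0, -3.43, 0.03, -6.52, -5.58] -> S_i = Random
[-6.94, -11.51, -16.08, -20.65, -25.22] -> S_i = -6.94 + -4.57*i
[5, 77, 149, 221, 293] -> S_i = 5 + 72*i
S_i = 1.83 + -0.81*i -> [1.83, 1.02, 0.21, -0.6, -1.41]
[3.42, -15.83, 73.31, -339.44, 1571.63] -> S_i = 3.42*(-4.63)^i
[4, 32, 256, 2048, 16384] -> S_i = 4*8^i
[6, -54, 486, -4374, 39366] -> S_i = 6*-9^i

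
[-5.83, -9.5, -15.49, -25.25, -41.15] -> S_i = -5.83*1.63^i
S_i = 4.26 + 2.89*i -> [4.26, 7.15, 10.04, 12.93, 15.82]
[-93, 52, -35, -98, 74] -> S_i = Random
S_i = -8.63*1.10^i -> [-8.63, -9.49, -10.44, -11.49, -12.64]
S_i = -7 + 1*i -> [-7, -6, -5, -4, -3]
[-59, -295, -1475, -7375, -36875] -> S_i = -59*5^i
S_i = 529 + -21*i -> [529, 508, 487, 466, 445]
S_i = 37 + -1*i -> [37, 36, 35, 34, 33]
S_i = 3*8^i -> [3, 24, 192, 1536, 12288]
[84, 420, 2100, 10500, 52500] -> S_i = 84*5^i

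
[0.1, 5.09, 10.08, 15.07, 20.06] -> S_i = 0.10 + 4.99*i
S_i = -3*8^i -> [-3, -24, -192, -1536, -12288]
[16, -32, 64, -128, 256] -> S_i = 16*-2^i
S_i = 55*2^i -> [55, 110, 220, 440, 880]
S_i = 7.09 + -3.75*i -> [7.09, 3.34, -0.41, -4.16, -7.91]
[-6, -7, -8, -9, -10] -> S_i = -6 + -1*i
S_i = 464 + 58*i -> [464, 522, 580, 638, 696]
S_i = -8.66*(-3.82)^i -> [-8.66, 33.08, -126.37, 482.73, -1844.04]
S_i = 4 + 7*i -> [4, 11, 18, 25, 32]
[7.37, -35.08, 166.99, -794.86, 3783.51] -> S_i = 7.37*(-4.76)^i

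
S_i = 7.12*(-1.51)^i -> [7.12, -10.75, 16.23, -24.51, 37.02]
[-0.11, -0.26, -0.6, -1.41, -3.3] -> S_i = -0.11*2.34^i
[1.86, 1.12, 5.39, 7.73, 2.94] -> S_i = Random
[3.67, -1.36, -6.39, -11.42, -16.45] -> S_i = 3.67 + -5.03*i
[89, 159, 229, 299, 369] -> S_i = 89 + 70*i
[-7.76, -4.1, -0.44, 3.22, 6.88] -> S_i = -7.76 + 3.66*i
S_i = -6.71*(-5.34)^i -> [-6.71, 35.83, -191.34, 1021.75, -5456.17]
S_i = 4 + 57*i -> [4, 61, 118, 175, 232]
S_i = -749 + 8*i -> [-749, -741, -733, -725, -717]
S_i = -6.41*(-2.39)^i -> [-6.41, 15.32, -36.61, 87.51, -209.15]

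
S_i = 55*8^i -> [55, 440, 3520, 28160, 225280]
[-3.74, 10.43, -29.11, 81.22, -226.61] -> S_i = -3.74*(-2.79)^i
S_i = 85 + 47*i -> [85, 132, 179, 226, 273]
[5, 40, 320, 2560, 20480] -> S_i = 5*8^i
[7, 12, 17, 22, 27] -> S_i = 7 + 5*i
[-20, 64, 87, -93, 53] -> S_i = Random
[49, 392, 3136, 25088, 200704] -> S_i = 49*8^i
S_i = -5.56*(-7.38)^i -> [-5.56, 41.03, -302.82, 2234.83, -16493.02]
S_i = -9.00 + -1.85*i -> [-9.0, -10.85, -12.7, -14.55, -16.4]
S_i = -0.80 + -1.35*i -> [-0.8, -2.15, -3.5, -4.85, -6.2]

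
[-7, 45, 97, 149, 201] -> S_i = -7 + 52*i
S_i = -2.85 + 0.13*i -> [-2.85, -2.72, -2.59, -2.46, -2.33]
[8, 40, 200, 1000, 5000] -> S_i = 8*5^i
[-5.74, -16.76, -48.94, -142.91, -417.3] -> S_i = -5.74*2.92^i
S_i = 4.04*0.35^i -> [4.04, 1.41, 0.49, 0.17, 0.06]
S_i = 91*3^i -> [91, 273, 819, 2457, 7371]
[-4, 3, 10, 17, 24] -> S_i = -4 + 7*i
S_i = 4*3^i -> [4, 12, 36, 108, 324]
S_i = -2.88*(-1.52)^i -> [-2.88, 4.38, -6.65, 10.11, -15.37]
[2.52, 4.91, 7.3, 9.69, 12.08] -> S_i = 2.52 + 2.39*i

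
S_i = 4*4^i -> [4, 16, 64, 256, 1024]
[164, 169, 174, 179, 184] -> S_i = 164 + 5*i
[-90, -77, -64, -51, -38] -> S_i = -90 + 13*i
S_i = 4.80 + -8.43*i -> [4.8, -3.63, -12.06, -20.49, -28.92]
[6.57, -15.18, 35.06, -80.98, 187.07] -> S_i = 6.57*(-2.31)^i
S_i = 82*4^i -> [82, 328, 1312, 5248, 20992]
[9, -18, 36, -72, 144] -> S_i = 9*-2^i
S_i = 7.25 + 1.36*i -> [7.25, 8.61, 9.97, 11.33, 12.69]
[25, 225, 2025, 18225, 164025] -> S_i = 25*9^i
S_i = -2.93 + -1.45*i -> [-2.93, -4.38, -5.83, -7.28, -8.73]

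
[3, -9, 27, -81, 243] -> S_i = 3*-3^i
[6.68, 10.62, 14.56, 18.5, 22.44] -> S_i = 6.68 + 3.94*i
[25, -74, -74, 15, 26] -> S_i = Random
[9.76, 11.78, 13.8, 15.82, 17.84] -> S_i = 9.76 + 2.02*i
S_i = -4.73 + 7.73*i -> [-4.73, 3.0, 10.73, 18.46, 26.19]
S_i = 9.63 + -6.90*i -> [9.63, 2.73, -4.17, -11.07, -17.97]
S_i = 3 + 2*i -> [3, 5, 7, 9, 11]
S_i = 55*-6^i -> [55, -330, 1980, -11880, 71280]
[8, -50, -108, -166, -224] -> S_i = 8 + -58*i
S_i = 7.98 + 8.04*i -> [7.98, 16.02, 24.06, 32.1, 40.14]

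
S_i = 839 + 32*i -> [839, 871, 903, 935, 967]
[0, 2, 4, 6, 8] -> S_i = 0 + 2*i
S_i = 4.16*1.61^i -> [4.16, 6.7, 10.78, 17.36, 27.95]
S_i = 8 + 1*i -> [8, 9, 10, 11, 12]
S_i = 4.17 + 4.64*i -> [4.17, 8.81, 13.45, 18.09, 22.73]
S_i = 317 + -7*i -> [317, 310, 303, 296, 289]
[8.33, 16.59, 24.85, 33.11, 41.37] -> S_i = 8.33 + 8.26*i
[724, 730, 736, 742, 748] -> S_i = 724 + 6*i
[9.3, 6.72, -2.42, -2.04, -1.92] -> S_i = Random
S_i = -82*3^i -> [-82, -246, -738, -2214, -6642]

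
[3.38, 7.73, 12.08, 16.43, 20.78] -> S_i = 3.38 + 4.35*i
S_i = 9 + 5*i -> [9, 14, 19, 24, 29]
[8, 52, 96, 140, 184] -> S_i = 8 + 44*i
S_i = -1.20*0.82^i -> [-1.2, -0.98, -0.81, -0.66, -0.54]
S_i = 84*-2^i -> [84, -168, 336, -672, 1344]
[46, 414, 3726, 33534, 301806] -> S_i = 46*9^i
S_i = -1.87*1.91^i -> [-1.87, -3.57, -6.82, -13.03, -24.89]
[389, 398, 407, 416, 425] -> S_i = 389 + 9*i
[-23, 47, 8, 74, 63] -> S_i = Random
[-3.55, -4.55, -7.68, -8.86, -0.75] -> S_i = Random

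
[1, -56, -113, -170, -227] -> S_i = 1 + -57*i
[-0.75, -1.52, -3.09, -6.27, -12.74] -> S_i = -0.75*2.03^i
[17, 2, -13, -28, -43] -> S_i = 17 + -15*i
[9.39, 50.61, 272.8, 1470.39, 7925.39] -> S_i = 9.39*5.39^i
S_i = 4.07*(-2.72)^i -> [4.07, -11.07, 30.11, -81.9, 222.78]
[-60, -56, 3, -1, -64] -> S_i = Random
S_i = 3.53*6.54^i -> [3.53, 23.09, 150.98, 987.43, 6457.82]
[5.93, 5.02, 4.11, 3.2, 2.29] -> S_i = 5.93 + -0.91*i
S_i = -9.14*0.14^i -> [-9.14, -1.28, -0.18, -0.03, -0.0]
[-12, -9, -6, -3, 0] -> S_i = -12 + 3*i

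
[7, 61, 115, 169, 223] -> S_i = 7 + 54*i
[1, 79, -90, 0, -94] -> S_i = Random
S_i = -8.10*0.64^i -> [-8.1, -5.18, -3.32, -2.12, -1.36]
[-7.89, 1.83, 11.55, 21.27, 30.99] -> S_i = -7.89 + 9.72*i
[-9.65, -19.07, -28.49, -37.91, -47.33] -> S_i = -9.65 + -9.42*i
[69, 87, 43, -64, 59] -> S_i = Random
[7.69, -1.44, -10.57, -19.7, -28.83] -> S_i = 7.69 + -9.13*i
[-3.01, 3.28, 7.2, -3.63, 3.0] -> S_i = Random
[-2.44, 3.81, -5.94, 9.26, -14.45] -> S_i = -2.44*(-1.56)^i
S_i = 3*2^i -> [3, 6, 12, 24, 48]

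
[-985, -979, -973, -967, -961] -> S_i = -985 + 6*i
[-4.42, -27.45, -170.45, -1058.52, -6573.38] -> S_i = -4.42*6.21^i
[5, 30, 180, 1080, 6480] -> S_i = 5*6^i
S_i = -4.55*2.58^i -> [-4.55, -11.74, -30.29, -78.14, -201.6]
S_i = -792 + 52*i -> [-792, -740, -688, -636, -584]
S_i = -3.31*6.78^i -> [-3.31, -22.44, -152.16, -1031.61, -6994.34]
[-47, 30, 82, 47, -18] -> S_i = Random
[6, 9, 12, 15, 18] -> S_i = 6 + 3*i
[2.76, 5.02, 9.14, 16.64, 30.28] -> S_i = 2.76*1.82^i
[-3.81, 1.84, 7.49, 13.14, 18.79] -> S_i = -3.81 + 5.65*i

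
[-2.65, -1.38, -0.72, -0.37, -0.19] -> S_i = -2.65*0.52^i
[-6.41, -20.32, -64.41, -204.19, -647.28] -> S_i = -6.41*3.17^i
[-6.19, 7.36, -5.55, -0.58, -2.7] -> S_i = Random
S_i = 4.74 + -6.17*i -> [4.74, -1.43, -7.6, -13.77, -19.94]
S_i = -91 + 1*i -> [-91, -90, -89, -88, -87]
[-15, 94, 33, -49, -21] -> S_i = Random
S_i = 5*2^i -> [5, 10, 20, 40, 80]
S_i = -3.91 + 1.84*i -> [-3.91, -2.07, -0.23, 1.61, 3.45]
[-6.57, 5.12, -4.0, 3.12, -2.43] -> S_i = -6.57*(-0.78)^i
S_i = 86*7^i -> [86, 602, 4214, 29498, 206486]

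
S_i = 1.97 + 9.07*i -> [1.97, 11.04, 20.11, 29.18, 38.25]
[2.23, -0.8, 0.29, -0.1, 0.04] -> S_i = 2.23*(-0.36)^i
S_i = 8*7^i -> [8, 56, 392, 2744, 19208]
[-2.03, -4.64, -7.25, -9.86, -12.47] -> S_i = -2.03 + -2.61*i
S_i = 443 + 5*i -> [443, 448, 453, 458, 463]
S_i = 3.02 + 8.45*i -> [3.02, 11.47, 19.92, 28.37, 36.82]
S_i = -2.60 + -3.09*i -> [-2.6, -5.69, -8.78, -11.87, -14.96]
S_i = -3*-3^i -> [-3, 9, -27, 81, -243]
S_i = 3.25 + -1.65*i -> [3.25, 1.6, -0.05, -1.7, -3.35]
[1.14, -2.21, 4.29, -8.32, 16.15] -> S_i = 1.14*(-1.94)^i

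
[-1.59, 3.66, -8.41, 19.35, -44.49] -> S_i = -1.59*(-2.30)^i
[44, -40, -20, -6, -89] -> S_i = Random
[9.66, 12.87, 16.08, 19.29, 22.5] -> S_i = 9.66 + 3.21*i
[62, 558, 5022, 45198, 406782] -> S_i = 62*9^i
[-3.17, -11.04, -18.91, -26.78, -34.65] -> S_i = -3.17 + -7.87*i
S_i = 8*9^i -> [8, 72, 648, 5832, 52488]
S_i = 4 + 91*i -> [4, 95, 186, 277, 368]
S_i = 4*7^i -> [4, 28, 196, 1372, 9604]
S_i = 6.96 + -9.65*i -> [6.96, -2.69, -12.34, -21.99, -31.64]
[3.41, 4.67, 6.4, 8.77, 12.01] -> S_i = 3.41*1.37^i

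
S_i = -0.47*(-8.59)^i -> [-0.47, 4.04, -34.68, 297.9, -2559.0]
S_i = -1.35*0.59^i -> [-1.35, -0.8, -0.47, -0.28, -0.16]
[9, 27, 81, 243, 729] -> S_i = 9*3^i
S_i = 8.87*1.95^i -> [8.87, 17.3, 33.73, 65.77, 128.25]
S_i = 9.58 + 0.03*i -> [9.58, 9.61, 9.64, 9.67, 9.7]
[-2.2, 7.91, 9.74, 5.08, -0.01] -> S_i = Random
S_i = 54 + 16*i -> [54, 70, 86, 102, 118]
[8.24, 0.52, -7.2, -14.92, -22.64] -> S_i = 8.24 + -7.72*i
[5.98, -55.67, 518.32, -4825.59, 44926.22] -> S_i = 5.98*(-9.31)^i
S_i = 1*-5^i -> [1, -5, 25, -125, 625]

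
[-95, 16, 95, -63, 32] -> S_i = Random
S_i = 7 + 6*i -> [7, 13, 19, 25, 31]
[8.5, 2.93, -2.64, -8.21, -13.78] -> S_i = 8.50 + -5.57*i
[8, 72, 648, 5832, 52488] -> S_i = 8*9^i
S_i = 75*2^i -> [75, 150, 300, 600, 1200]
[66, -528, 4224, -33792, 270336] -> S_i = 66*-8^i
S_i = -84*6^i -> [-84, -504, -3024, -18144, -108864]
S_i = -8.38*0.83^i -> [-8.38, -6.96, -5.77, -4.79, -3.98]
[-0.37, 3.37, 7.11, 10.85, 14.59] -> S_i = -0.37 + 3.74*i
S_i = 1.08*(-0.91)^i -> [1.08, -0.98, 0.89, -0.81, 0.74]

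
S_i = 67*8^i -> [67, 536, 4288, 34304, 274432]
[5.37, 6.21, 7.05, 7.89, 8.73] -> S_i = 5.37 + 0.84*i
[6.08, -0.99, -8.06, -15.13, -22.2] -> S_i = 6.08 + -7.07*i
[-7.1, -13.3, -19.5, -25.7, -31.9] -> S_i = -7.10 + -6.20*i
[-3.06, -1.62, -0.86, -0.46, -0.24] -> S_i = -3.06*0.53^i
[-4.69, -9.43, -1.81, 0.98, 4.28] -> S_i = Random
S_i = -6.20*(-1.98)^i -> [-6.2, 12.28, -24.31, 48.13, -95.29]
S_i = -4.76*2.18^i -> [-4.76, -10.38, -22.62, -49.31, -107.51]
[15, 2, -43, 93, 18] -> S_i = Random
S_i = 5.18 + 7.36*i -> [5.18, 12.54, 19.9, 27.26, 34.62]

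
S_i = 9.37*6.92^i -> [9.37, 64.84, 448.7, 3104.97, 21486.42]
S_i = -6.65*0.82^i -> [-6.65, -5.45, -4.47, -3.67, -3.01]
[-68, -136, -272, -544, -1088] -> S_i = -68*2^i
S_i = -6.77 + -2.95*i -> [-6.77, -9.72, -12.67, -15.62, -18.57]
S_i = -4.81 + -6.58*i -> [-4.81, -11.39, -17.97, -24.55, -31.13]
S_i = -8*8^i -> [-8, -64, -512, -4096, -32768]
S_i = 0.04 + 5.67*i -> [0.04, 5.71, 11.38, 17.05, 22.72]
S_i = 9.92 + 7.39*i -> [9.92, 17.31, 24.7, 32.09, 39.48]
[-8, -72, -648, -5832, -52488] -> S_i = -8*9^i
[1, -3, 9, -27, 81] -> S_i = 1*-3^i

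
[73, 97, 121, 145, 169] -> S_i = 73 + 24*i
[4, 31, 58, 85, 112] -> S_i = 4 + 27*i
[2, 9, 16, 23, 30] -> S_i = 2 + 7*i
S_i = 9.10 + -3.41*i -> [9.1, 5.69, 2.28, -1.13, -4.54]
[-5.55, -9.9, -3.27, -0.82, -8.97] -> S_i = Random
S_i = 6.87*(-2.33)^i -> [6.87, -16.01, 37.3, -86.9, 202.48]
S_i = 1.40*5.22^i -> [1.4, 7.31, 38.15, 199.13, 1039.47]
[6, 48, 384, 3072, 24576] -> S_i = 6*8^i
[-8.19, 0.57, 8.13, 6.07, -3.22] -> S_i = Random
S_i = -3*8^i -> [-3, -24, -192, -1536, -12288]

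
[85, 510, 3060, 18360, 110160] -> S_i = 85*6^i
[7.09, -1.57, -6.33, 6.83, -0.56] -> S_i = Random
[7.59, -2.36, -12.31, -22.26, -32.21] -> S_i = 7.59 + -9.95*i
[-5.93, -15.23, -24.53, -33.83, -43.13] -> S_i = -5.93 + -9.30*i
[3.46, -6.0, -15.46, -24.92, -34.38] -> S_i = 3.46 + -9.46*i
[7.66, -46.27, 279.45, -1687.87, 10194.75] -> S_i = 7.66*(-6.04)^i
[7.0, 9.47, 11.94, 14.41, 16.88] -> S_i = 7.00 + 2.47*i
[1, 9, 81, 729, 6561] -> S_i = 1*9^i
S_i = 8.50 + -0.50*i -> [8.5, 8.0, 7.5, 7.0, 6.5]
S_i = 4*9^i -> [4, 36, 324, 2916, 26244]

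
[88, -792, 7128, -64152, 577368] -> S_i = 88*-9^i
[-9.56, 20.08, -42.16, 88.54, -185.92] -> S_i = -9.56*(-2.10)^i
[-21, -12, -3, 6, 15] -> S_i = -21 + 9*i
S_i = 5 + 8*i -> [5, 13, 21, 29, 37]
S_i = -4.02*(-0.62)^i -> [-4.02, 2.49, -1.55, 0.96, -0.59]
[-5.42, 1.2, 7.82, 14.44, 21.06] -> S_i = -5.42 + 6.62*i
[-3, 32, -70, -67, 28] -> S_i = Random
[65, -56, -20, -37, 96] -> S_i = Random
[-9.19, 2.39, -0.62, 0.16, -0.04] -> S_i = -9.19*(-0.26)^i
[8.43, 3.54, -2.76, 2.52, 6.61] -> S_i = Random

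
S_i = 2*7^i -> [2, 14, 98, 686, 4802]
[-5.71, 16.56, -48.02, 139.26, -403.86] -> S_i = -5.71*(-2.90)^i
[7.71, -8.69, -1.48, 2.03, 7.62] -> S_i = Random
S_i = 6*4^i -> [6, 24, 96, 384, 1536]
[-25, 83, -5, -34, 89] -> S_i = Random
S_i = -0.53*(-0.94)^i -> [-0.53, 0.5, -0.47, 0.44, -0.41]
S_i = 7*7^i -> [7, 49, 343, 2401, 16807]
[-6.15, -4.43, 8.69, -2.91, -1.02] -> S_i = Random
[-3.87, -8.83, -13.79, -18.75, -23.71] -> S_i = -3.87 + -4.96*i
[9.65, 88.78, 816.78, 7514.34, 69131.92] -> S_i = 9.65*9.20^i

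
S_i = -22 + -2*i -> [-22, -24, -26, -28, -30]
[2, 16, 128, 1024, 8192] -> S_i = 2*8^i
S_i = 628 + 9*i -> [628, 637, 646, 655, 664]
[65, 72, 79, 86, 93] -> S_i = 65 + 7*i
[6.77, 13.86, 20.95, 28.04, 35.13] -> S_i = 6.77 + 7.09*i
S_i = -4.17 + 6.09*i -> [-4.17, 1.92, 8.01, 14.1, 20.19]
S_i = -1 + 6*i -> [-1, 5, 11, 17, 23]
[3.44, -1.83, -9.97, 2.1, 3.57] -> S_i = Random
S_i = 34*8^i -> [34, 272, 2176, 17408, 139264]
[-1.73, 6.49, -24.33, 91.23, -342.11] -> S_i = -1.73*(-3.75)^i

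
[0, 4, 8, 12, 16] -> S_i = 0 + 4*i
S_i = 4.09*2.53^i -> [4.09, 10.35, 26.18, 66.23, 167.57]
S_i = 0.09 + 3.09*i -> [0.09, 3.18, 6.27, 9.36, 12.45]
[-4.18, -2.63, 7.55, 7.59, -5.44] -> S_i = Random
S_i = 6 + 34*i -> [6, 40, 74, 108, 142]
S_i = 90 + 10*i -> [90, 100, 110, 120, 130]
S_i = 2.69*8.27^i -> [2.69, 22.25, 183.98, 1521.49, 12582.71]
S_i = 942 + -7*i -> [942, 935, 928, 921, 914]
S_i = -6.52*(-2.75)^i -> [-6.52, 17.93, -49.31, 135.6, -372.89]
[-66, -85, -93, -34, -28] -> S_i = Random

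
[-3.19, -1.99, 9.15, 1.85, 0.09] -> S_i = Random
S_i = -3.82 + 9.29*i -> [-3.82, 5.47, 14.76, 24.05, 33.34]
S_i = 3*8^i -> [3, 24, 192, 1536, 12288]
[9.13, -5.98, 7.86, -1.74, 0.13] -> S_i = Random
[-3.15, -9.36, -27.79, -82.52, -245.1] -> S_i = -3.15*2.97^i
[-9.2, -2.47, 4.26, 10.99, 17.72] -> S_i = -9.20 + 6.73*i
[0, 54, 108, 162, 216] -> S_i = 0 + 54*i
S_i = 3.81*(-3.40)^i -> [3.81, -12.95, 44.04, -149.75, 509.14]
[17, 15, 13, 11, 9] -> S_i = 17 + -2*i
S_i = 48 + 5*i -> [48, 53, 58, 63, 68]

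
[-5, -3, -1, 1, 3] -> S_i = -5 + 2*i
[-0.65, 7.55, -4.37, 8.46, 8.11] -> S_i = Random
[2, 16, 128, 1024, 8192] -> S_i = 2*8^i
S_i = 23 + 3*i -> [23, 26, 29, 32, 35]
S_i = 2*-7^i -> [2, -14, 98, -686, 4802]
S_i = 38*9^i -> [38, 342, 3078, 27702, 249318]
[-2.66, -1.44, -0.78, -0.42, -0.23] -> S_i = -2.66*0.54^i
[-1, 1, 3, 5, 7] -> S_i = -1 + 2*i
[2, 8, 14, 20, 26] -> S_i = 2 + 6*i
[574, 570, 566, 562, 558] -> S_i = 574 + -4*i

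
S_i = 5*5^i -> [5, 25, 125, 625, 3125]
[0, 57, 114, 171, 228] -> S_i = 0 + 57*i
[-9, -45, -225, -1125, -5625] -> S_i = -9*5^i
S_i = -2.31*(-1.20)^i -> [-2.31, 2.77, -3.33, 3.99, -4.79]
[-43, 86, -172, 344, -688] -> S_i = -43*-2^i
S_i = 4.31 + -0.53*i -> [4.31, 3.78, 3.25, 2.72, 2.19]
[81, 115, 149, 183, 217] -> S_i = 81 + 34*i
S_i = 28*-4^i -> [28, -112, 448, -1792, 7168]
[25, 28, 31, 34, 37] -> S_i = 25 + 3*i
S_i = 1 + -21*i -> [1, -20, -41, -62, -83]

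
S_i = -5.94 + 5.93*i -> [-5.94, -0.01, 5.92, 11.85, 17.78]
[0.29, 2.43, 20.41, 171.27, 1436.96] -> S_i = 0.29*8.39^i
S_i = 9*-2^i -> [9, -18, 36, -72, 144]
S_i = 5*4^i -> [5, 20, 80, 320, 1280]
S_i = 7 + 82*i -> [7, 89, 171, 253, 335]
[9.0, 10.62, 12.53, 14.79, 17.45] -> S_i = 9.00*1.18^i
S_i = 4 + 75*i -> [4, 79, 154, 229, 304]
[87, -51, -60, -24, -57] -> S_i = Random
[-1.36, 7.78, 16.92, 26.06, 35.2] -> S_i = -1.36 + 9.14*i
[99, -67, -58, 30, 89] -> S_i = Random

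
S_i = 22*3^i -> [22, 66, 198, 594, 1782]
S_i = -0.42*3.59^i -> [-0.42, -1.51, -5.41, -19.43, -69.76]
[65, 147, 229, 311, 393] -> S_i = 65 + 82*i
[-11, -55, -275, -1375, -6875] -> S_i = -11*5^i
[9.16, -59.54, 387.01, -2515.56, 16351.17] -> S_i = 9.16*(-6.50)^i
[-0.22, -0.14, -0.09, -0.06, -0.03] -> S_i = -0.22*0.63^i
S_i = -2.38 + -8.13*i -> [-2.38, -10.51, -18.64, -26.77, -34.9]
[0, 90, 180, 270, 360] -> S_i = 0 + 90*i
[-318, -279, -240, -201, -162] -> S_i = -318 + 39*i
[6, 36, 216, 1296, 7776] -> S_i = 6*6^i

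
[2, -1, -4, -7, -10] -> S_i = 2 + -3*i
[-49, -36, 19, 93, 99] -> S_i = Random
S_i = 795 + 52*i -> [795, 847, 899, 951, 1003]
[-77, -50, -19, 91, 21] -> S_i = Random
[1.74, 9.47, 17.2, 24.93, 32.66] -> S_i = 1.74 + 7.73*i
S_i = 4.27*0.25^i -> [4.27, 1.07, 0.27, 0.07, 0.02]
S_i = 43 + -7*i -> [43, 36, 29, 22, 15]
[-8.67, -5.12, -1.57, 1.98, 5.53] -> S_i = -8.67 + 3.55*i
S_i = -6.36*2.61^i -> [-6.36, -16.6, -43.32, -113.08, -295.13]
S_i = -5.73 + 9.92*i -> [-5.73, 4.19, 14.11, 24.03, 33.95]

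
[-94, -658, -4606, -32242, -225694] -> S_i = -94*7^i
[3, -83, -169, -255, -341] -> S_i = 3 + -86*i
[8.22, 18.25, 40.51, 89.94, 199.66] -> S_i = 8.22*2.22^i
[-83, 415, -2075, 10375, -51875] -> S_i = -83*-5^i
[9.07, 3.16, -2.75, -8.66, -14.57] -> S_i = 9.07 + -5.91*i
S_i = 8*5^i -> [8, 40, 200, 1000, 5000]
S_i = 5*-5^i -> [5, -25, 125, -625, 3125]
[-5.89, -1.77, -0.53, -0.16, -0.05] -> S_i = -5.89*0.30^i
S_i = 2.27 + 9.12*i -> [2.27, 11.39, 20.51, 29.63, 38.75]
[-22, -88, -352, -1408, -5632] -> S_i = -22*4^i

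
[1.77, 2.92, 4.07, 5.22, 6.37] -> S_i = 1.77 + 1.15*i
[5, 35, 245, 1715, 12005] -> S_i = 5*7^i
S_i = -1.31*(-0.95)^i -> [-1.31, 1.24, -1.18, 1.12, -1.07]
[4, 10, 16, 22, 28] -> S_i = 4 + 6*i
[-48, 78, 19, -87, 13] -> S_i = Random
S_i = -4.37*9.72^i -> [-4.37, -42.48, -412.87, -4013.1, -39007.35]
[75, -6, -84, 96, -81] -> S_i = Random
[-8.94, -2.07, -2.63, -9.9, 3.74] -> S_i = Random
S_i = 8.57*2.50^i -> [8.57, 21.42, 53.56, 133.91, 334.77]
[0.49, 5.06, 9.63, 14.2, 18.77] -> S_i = 0.49 + 4.57*i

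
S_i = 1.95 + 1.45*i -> [1.95, 3.4, 4.85, 6.3, 7.75]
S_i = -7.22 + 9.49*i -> [-7.22, 2.27, 11.76, 21.25, 30.74]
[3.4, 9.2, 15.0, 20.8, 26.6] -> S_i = 3.40 + 5.80*i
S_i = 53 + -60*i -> [53, -7, -67, -127, -187]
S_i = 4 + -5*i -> [4, -1, -6, -11, -16]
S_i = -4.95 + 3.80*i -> [-4.95, -1.15, 2.65, 6.45, 10.25]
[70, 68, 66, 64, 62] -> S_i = 70 + -2*i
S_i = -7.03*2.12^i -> [-7.03, -14.9, -31.6, -66.98, -142.0]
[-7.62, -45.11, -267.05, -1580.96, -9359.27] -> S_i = -7.62*5.92^i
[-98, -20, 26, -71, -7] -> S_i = Random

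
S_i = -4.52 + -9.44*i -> [-4.52, -13.96, -23.4, -32.84, -42.28]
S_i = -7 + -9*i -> [-7, -16, -25, -34, -43]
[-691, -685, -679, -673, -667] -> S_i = -691 + 6*i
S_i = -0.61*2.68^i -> [-0.61, -1.63, -4.38, -11.74, -31.47]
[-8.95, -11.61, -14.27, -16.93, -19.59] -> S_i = -8.95 + -2.66*i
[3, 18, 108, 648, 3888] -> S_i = 3*6^i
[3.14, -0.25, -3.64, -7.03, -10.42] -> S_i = 3.14 + -3.39*i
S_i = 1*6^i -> [1, 6, 36, 216, 1296]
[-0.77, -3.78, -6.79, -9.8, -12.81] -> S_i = -0.77 + -3.01*i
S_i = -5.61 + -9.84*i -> [-5.61, -15.45, -25.29, -35.13, -44.97]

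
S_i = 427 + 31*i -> [427, 458, 489, 520, 551]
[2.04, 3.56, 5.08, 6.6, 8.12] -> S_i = 2.04 + 1.52*i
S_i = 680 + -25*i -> [680, 655, 630, 605, 580]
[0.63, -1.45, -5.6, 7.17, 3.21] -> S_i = Random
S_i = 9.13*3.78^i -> [9.13, 34.51, 130.45, 493.11, 1863.97]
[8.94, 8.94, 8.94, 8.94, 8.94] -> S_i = 8.94*1.00^i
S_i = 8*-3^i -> [8, -24, 72, -216, 648]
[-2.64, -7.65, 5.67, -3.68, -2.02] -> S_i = Random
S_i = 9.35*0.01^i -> [9.35, 0.09, 0.0, 0.0, 0.0]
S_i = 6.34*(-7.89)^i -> [6.34, -50.02, 394.68, -3114.01, 24569.55]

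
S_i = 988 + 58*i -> [988, 1046, 1104, 1162, 1220]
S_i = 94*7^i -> [94, 658, 4606, 32242, 225694]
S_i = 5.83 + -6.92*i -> [5.83, -1.09, -8.01, -14.93, -21.85]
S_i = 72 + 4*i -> [72, 76, 80, 84, 88]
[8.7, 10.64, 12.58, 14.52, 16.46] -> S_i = 8.70 + 1.94*i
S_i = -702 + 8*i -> [-702, -694, -686, -678, -670]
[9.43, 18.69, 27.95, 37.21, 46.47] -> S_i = 9.43 + 9.26*i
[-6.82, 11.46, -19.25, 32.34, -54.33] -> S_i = -6.82*(-1.68)^i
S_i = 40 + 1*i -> [40, 41, 42, 43, 44]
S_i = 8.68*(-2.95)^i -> [8.68, -25.61, 75.54, -222.84, 657.37]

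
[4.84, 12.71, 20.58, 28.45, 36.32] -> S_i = 4.84 + 7.87*i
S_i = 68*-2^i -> [68, -136, 272, -544, 1088]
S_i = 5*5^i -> [5, 25, 125, 625, 3125]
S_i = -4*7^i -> [-4, -28, -196, -1372, -9604]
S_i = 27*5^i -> [27, 135, 675, 3375, 16875]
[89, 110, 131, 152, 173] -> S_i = 89 + 21*i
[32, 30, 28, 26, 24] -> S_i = 32 + -2*i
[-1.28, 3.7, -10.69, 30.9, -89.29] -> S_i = -1.28*(-2.89)^i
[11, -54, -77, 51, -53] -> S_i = Random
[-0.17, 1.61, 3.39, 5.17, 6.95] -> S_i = -0.17 + 1.78*i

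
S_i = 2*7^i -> [2, 14, 98, 686, 4802]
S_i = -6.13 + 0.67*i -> [-6.13, -5.46, -4.79, -4.12, -3.45]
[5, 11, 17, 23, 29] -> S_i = 5 + 6*i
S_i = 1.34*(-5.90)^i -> [1.34, -7.91, 46.65, -275.21, 1623.73]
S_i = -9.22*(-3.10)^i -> [-9.22, 28.58, -88.6, 274.67, -851.49]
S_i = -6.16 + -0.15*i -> [-6.16, -6.31, -6.46, -6.61, -6.76]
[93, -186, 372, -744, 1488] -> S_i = 93*-2^i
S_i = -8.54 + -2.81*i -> [-8.54, -11.35, -14.16, -16.97, -19.78]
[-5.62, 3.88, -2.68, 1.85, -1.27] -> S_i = -5.62*(-0.69)^i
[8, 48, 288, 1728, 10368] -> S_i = 8*6^i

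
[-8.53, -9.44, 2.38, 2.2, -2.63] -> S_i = Random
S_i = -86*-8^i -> [-86, 688, -5504, 44032, -352256]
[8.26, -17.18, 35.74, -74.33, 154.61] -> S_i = 8.26*(-2.08)^i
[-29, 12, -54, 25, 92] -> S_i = Random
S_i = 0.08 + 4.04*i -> [0.08, 4.12, 8.16, 12.2, 16.24]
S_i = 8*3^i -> [8, 24, 72, 216, 648]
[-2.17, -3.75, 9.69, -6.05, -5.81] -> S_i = Random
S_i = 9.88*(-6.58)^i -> [9.88, -65.01, 427.77, -2814.72, 18520.83]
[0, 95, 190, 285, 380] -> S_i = 0 + 95*i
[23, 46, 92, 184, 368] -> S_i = 23*2^i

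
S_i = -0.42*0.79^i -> [-0.42, -0.33, -0.26, -0.21, -0.16]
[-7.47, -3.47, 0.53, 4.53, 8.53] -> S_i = -7.47 + 4.00*i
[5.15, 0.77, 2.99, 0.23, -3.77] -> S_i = Random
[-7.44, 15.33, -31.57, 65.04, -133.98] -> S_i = -7.44*(-2.06)^i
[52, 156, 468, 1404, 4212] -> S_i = 52*3^i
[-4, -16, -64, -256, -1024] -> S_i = -4*4^i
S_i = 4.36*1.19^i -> [4.36, 5.19, 6.17, 7.35, 8.74]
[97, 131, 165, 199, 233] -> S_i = 97 + 34*i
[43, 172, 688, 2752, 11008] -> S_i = 43*4^i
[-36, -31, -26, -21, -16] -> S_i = -36 + 5*i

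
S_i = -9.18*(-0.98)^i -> [-9.18, 9.0, -8.82, 8.64, -8.47]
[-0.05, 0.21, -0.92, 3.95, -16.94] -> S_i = -0.05*(-4.29)^i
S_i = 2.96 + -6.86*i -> [2.96, -3.9, -10.76, -17.62, -24.48]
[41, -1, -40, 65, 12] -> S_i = Random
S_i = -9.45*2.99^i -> [-9.45, -28.26, -84.48, -252.61, -755.29]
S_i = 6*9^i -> [6, 54, 486, 4374, 39366]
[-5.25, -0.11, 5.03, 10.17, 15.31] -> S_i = -5.25 + 5.14*i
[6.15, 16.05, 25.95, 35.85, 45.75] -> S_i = 6.15 + 9.90*i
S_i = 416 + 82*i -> [416, 498, 580, 662, 744]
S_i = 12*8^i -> [12, 96, 768, 6144, 49152]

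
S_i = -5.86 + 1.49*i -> [-5.86, -4.37, -2.88, -1.39, 0.1]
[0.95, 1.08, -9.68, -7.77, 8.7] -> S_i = Random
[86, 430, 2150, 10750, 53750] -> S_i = 86*5^i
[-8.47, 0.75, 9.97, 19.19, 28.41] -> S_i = -8.47 + 9.22*i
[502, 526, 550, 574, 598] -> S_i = 502 + 24*i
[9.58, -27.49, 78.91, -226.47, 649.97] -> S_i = 9.58*(-2.87)^i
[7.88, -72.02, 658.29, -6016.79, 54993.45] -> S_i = 7.88*(-9.14)^i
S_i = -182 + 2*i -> [-182, -180, -178, -176, -174]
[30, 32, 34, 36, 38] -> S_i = 30 + 2*i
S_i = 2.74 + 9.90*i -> [2.74, 12.64, 22.54, 32.44, 42.34]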